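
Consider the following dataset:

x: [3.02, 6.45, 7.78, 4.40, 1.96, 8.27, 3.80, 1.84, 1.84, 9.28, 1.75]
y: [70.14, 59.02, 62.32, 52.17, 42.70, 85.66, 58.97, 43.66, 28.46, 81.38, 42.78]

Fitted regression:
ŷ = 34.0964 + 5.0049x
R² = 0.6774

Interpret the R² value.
The model explains 67.74% of the variance in y (R² = 0.6774), leaving 32.26% unexplained; the fit is moderate.

The coefficient of determination R² is the fraction of the total variation in y that the fitted line accounts for.

Here R² = 0.6774:
- Explained: 67.74% of the variation in y
- Unexplained (residual): 100% − 67.74% = 32.26%
- Rule of thumb (below 0.3 weak; 0.3 to below 0.7 moderate; 0.7 and above strong) → moderate

Note: R² never decreases when predictors are added, so it should not be used alone to compare models of different size.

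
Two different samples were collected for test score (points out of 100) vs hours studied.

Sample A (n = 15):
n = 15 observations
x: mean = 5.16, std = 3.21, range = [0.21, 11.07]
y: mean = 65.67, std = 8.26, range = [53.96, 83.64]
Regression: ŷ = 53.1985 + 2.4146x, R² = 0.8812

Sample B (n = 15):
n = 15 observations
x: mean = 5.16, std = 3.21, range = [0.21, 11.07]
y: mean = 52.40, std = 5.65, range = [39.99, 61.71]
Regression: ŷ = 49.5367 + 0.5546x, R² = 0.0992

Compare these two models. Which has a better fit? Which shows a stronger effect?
Model A has the better fit (R² = 0.8812 vs 0.0992). Model A shows the stronger effect (|β₁| = 2.4146 vs 0.5546).

Model Comparison:

Fit — compare R²:
- Model A: R² = 0.8812 → 88.12% of variance in test score explained
- Model B: R² = 0.0992 → 9.92% of variance in test score explained
- 0.8812 > 0.0992 → Model A has the better fit

Which has the larger per-hour effect? (|β₁|)
- Model A: β₁ = 2.4146 → predicted test score rises 2.4146 points per additional hour of study time
- Model B: β₁ = 0.5546 → predicted test score rises 0.5546 points per additional hour of study time
- |2.4146| > |0.5546| → Model A shows the stronger marginal effect

Note: A better fit (higher R²) doesn't necessarily mean a more important relationship.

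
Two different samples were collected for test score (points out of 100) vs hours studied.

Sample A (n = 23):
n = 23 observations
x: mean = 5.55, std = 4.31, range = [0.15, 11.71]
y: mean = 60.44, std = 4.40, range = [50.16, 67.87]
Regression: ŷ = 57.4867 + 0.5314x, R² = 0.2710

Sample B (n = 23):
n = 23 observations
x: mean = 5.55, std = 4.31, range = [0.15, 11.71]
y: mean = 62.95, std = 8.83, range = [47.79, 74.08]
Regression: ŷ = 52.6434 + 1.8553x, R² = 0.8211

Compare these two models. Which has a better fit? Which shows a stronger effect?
Model B has the better fit (R² = 0.8211 vs 0.2710). Model B shows the stronger effect (|β₁| = 1.8553 vs 0.5314).

Model Comparison:

Fit — compare R²:
- Model A: R² = 0.2710 → 27.10% of variance in test score explained
- Model B: R² = 0.8211 → 82.11% of variance in test score explained
- 0.8211 > 0.2710 → Model B has the better fit

Which has the larger per-hour effect? (|β₁|)
- Model A: β₁ = 0.5314 → predicted test score rises 0.5314 points per additional hour of study time
- Model B: β₁ = 1.8553 → predicted test score rises 1.8553 points per additional hour of study time
- |0.5314| < |1.8553| → Model B shows the stronger marginal effect

Note: R² measures how tightly points cluster around the line; β₁ measures how steep the line is — they answer different questions.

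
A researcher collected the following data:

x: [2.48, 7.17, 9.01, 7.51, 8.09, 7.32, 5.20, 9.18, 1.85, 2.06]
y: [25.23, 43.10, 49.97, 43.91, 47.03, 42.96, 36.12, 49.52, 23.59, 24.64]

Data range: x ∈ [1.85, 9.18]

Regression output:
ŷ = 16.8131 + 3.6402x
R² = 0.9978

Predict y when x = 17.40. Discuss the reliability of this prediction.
ŷ = 80.1526 (extrapolation — x = 17.40 lies outside [1.85, 9.18], so reliability is low).

Prediction calculation:
ŷ = 16.8131 + 3.6402 × 17.40
ŷ = 80.1526

Reliability:
- Data range: x ∈ [1.85, 9.18]
- Prediction point: x = 17.40 is 8.22 units above the observed range → this is EXTRAPOLATION, not interpolation

Why that matters here:
- R² describes fit only over the sampled x values; it says nothing about behaviour beyond them
- Real relationships often flatten, saturate, or turn nonlinear at extremes

A defensible statement: 'if the linear trend continued to x = 17.40, y would be about 80.1526' — the premise is untested.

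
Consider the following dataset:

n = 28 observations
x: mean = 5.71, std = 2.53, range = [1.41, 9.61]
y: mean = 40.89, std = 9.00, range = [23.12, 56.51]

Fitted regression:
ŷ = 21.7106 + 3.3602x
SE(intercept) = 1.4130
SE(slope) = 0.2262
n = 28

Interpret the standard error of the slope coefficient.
SE(β̂₁) = 0.2262 is the estimated standard deviation of the slope estimate across repeated samples; relative to β̂₁ = 3.3602 that is 6.7%, a precise estimate.

SE(β̂₁) = s / √Sxx, where s is the residual standard deviation and Sxx = Σ(x − x̄)². It is the yardstick for how far β̂₁ = 3.3602 could plausibly be from the true slope.

Relative precision:
- SE / |β̂₁| = 0.2262 / 3.3602 = 6.7%
- Rule of thumb (under 20%: precise; 20% to under 50%: moderately precise; 50% or more: imprecise) → precise

Link to interval estimation: a confidence interval for β₁ is β̂₁ ± t* × 0.2262, so SE sets the half-width per unit of t*.

What drives SE(β̂₁): more residual scatter → larger SE.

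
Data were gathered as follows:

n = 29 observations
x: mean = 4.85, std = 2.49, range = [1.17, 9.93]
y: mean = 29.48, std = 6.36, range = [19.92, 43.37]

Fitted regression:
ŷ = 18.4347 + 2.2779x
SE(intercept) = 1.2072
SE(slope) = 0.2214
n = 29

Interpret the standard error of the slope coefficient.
The slope 2.2779 is pinned down to within about ±0.2214 (one SE) by these data — relative uncertainty 9.7%, i.e. precise.

SE(β̂₁) = 0.2214 says: if we drew many samples of n = 29 from the same population and refit each time, the fitted slopes would scatter with a standard deviation of roughly 0.2214 around the true β₁.

Relative precision:
- SE / |β̂₁| = 0.2214 / 2.2779 = 9.7%
- Rule of thumb (under 20%: precise; 20% to under 50%: moderately precise; 50% or more: imprecise) → precise

Link to the t-test: t = β̂₁ / SE(β̂₁) = 2.2779 / 0.2214 = 10.2886, the statistic for H₀: β₁ = 0.

What drives SE(β̂₁): larger n (here n = 29) → smaller SE; more residual scatter → larger SE.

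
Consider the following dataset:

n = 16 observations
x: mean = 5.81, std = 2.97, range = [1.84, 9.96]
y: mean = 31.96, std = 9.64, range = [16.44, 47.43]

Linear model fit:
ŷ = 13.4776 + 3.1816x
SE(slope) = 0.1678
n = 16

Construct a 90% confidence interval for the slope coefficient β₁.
The 90% CI for β₁ is (2.8861, 3.4771)

Confidence interval for the slope:

The 90% CI for β₁ is: β̂₁ ± t*(α/2, n-2) × SE(β̂₁)

Step 1: Find critical t-value
- Confidence level = 0.9
- Degrees of freedom = n - 2 = 16 - 2 = 14
- t*(α/2, 14) = 1.7613

Step 2: Calculate margin of error
Margin = 1.7613 × 0.1678 = 0.2955

Step 3: Construct interval
CI = 3.1816 ± 0.2955
CI = (2.8861, 3.4771)

Interpretation: We are 90% confident that the true slope β₁ lies between 2.8861 and 3.4771.
Since 0 is outside the interval, a two-sided test at α = 0.10 would reject H₀: β₁ = 0.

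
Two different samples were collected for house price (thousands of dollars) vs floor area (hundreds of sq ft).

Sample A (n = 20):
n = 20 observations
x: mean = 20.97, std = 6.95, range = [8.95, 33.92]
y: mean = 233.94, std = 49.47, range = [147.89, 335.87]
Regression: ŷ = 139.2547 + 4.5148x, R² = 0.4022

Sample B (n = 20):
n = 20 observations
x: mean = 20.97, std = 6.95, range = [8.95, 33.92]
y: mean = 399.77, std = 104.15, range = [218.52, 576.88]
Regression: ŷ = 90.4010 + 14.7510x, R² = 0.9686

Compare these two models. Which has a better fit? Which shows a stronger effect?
Model B has the better fit (R² = 0.9686 vs 0.4022). Model B shows the stronger effect (|β₁| = 14.7510 vs 4.5148).

Model Comparison:

Which explains more variance? (R²)
- Model A: R² = 0.4022 → 40.22% of variance in house price explained
- Model B: R² = 0.9686 → 96.86% of variance in house price explained
- 0.9686 > 0.4022 → Model B has the better fit

Effect size (slope magnitude):
- Model A: β₁ = 4.5148 → predicted house price rises 4.5148 thousand dollars per additional hundred sq ft of floor area
- Model B: β₁ = 14.7510 → predicted house price rises 14.7510 thousand dollars per additional hundred sq ft of floor area
- |4.5148| < |14.7510| → Model B shows the stronger marginal effect

Notes:
- A better fit (higher R²) doesn't necessarily mean a more important relationship.
- The two samples could reflect different populations, time periods, or measurement quality.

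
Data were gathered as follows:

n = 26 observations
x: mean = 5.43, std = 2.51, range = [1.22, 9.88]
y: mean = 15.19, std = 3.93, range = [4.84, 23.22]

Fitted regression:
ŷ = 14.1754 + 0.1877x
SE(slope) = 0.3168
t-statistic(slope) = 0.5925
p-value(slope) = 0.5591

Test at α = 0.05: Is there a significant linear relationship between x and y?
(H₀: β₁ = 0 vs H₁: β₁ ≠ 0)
Fail to reject H₀: p-value = 0.5591 ≥ α = 0.05. The linear relationship is not significant at the 5% level.

Hypothesis test for the slope coefficient:

H₀: β₁ = 0 (no linear relationship)
H₁: β₁ ≠ 0 (linear relationship exists)

Test statistic: t = β̂₁ / SE(β̂₁) = 0.1877 / 0.3168 = 0.5925

p = 0.5591: how often a slope estimate this far from 0 (in SE units) would arise by chance if β₁ were truly 0.

Decision rule: reject H₀ if p-value < α.
p-value = 0.5591 ≥ α = 0.05 → fail to reject H₀.

There is not sufficient evidence at the 5% significance level to conclude that a linear relationship exists between x and y.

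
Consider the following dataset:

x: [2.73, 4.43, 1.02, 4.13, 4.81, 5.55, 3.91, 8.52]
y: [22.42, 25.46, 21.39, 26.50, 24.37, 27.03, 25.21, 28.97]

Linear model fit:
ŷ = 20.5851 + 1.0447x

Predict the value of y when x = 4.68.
ŷ = 25.4743

To predict y for x = 4.68, substitute into the regression equation:

ŷ = 20.5851 + 1.0447 × 4.68
ŷ = 20.5851 + 4.8892
ŷ = 25.4743

This is the fitted mean response at that x — an individual observation would come with a wider prediction interval.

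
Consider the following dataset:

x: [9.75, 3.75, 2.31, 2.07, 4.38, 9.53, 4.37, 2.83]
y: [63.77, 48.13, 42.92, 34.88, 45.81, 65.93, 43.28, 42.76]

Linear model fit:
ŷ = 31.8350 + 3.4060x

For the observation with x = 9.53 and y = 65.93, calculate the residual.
Residual = 1.6358

The residual is the difference between the actual value and the predicted value:

Residual = y - ŷ

Step 1: Calculate predicted value
ŷ = 31.8350 + 3.4060 × 9.53
ŷ = 64.2942

Step 2: Calculate residual
Residual = 65.93 - 64.2942
Residual = 1.6358

Interpretation: the model underestimates the actual value by 1.6358 at this point (positive residual → observation lies above the fitted line).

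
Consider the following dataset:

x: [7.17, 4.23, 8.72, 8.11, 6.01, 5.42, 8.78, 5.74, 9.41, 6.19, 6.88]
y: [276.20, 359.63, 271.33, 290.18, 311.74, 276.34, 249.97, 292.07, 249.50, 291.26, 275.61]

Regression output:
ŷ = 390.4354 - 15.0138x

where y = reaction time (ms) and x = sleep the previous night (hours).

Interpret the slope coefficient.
For each additional hour of sleep, predicted reaction time decreases by approximately 15.0138 ms.

β₁ = -15.0138 is the change in predicted reaction time (ms) per additional hour of sleep.

Interpretation:
- Sleep up by 1 hour → predicted reaction time decreases by 15.0138 ms
- The effect is assumed constant over the observed range of x (linearity)
- The slope describes association in these data, not necessarily a causal effect

The intercept β₀ = 390.4354 is the predicted reaction time when sleep = 0; since the smallest observed x is 4.23, this is an extrapolation and mainly anchors the line.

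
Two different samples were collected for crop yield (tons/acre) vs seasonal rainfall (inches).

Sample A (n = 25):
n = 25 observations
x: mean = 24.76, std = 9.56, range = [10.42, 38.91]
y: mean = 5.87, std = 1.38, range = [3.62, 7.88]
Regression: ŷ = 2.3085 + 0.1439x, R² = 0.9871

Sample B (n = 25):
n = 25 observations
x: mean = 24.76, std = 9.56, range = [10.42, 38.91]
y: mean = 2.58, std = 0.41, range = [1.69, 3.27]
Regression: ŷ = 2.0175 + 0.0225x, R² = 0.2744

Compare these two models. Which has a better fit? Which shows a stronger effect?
Model A has the better fit (R² = 0.9871 vs 0.2744). Model A shows the stronger effect (|β₁| = 0.1439 vs 0.0225).

Model Comparison:

Which explains more variance? (R²)
- Model A: R² = 0.9871 → 98.71% of variance in crop yield explained
- Model B: R² = 0.2744 → 27.44% of variance in crop yield explained
- 0.9871 > 0.2744 → Model A has the better fit

Strength of effect — compare |β₁|:
- Model A: β₁ = 0.1439 → predicted crop yield rises 0.1439 tons/acre per additional inch of rainfall
- Model B: β₁ = 0.0225 → predicted crop yield rises 0.0225 tons/acre per additional inch of rainfall
- |0.1439| > |0.0225| → Model A shows the stronger marginal effect

Note: R² measures how tightly points cluster around the line; β₁ measures how steep the line is — they answer different questions.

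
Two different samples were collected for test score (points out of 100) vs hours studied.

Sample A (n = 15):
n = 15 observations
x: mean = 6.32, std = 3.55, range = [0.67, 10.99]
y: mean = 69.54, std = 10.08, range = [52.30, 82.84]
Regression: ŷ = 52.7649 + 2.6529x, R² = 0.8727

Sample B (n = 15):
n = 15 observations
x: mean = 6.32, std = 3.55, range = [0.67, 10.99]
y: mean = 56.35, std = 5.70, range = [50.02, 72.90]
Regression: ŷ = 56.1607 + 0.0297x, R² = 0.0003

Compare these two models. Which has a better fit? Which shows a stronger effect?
Model A has the better fit (R² = 0.8727 vs 0.0003). Model A shows the stronger effect (|β₁| = 2.6529 vs 0.0297).

Model Comparison:

Which explains more variance? (R²)
- Model A: R² = 0.8727 → 87.27% of variance in test score explained
- Model B: R² = 0.0003 → 0.03% of variance in test score explained
- 0.8727 > 0.0003 → Model A has the better fit

Effect size (slope magnitude):
- Model A: β₁ = 2.6529 → predicted test score rises 2.6529 points per additional hour of study time
- Model B: β₁ = 0.0297 → predicted test score rises 0.0297 points per additional hour of study time
- |2.6529| > |0.0297| → Model A shows the stronger marginal effect

Note: A steeper slope doesn't make a better model if the scatter around the line is large.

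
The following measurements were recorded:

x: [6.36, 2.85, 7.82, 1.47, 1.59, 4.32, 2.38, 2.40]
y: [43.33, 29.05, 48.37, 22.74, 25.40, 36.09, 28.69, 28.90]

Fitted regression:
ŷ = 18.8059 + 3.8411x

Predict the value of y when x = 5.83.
ŷ = 41.1995

Plug x = 5.83 into the fitted line:

ŷ = 18.8059 + 3.8411 × 5.83
ŷ = 18.8059 + 22.3936
ŷ = 41.1995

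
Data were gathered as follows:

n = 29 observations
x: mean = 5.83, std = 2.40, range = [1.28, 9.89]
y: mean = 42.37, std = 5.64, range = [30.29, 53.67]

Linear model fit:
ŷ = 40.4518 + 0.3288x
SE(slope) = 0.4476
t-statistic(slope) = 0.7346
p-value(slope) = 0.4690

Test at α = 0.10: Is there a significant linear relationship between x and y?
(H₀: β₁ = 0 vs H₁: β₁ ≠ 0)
Fail to reject H₀: p-value = 0.4690 ≥ α = 0.10. The linear relationship is not significant at the 10% level.

Hypothesis test for the slope coefficient:

H₀: β₁ = 0 (no linear relationship)
H₁: β₁ ≠ 0 (linear relationship exists)

Test statistic: t = β̂₁ / SE(β̂₁) = 0.3288 / 0.4476 = 0.7346

The p-value (0.4690) is the probability, under H₀, of a t-statistic at least as extreme as |t| = 0.7346 (two-sided, df = n − 2 = 27).

Decision rule: reject H₀ if p-value < α.
p-value = 0.4690 ≥ α = 0.10 → fail to reject H₀.

At α = 0.10 the data do not provide convincing evidence of a nonzero slope.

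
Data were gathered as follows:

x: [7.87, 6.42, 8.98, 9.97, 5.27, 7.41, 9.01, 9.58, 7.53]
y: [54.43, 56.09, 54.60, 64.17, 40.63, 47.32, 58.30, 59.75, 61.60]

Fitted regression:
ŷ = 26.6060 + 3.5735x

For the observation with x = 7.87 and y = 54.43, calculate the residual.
Residual = -0.2994

The residual is the difference between the actual value and the predicted value:

Residual = y - ŷ

Step 1: Calculate predicted value
ŷ = 26.6060 + 3.5735 × 7.87
ŷ = 54.7294

Step 2: Calculate residual
Residual = 54.43 - 54.7294
Residual = -0.2994

Sign check: y < ŷ, so the point is below the line and the fit overestimates here.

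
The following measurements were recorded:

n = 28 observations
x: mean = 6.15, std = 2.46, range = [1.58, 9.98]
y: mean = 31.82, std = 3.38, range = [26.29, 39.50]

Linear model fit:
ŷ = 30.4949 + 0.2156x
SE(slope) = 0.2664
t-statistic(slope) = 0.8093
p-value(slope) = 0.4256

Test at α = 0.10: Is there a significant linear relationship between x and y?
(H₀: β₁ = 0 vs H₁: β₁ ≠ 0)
Since p-value = 0.4256 ≥ α = 0.10, fail to reject H₀ — the slope is not significantly different from 0.

Hypothesis test for the slope coefficient:

H₀: β₁ = 0 (no linear relationship)
H₁: β₁ ≠ 0 (linear relationship exists)

Test statistic: t = β̂₁ / SE(β̂₁) = 0.2156 / 0.2664 = 0.8093

The p-value (0.4256) is the probability, under H₀, of a t-statistic at least as extreme as |t| = 0.8093 (two-sided, df = n − 2 = 26).

Decision rule: reject H₀ if p-value < α.
p-value = 0.4256 ≥ α = 0.10 → fail to reject H₀.

Conclusion: the linear association between x and y is not significant at the 10% level.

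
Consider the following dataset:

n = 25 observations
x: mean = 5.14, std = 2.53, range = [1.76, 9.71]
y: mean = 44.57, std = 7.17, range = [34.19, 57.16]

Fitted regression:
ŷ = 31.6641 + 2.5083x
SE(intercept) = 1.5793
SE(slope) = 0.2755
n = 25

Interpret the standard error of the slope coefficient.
SE(slope) = 0.2755 measures the uncertainty in the estimated slope. The coefficient is estimated precisely (SE/|β̂₁| = 11.0%).

What SE measures:
- The standard error quantifies the sampling variability of the coefficient estimate
- It is the estimated standard deviation of β̂₁ across hypothetical repeated samples of the same size
- Smaller SE → more precise estimate

Relative precision:
- SE / |β̂₁| = 0.2755 / 2.5083 = 11.0%
- Rule of thumb (under 20%: precise; 20% to under 50%: moderately precise; 50% or more: imprecise) → precise

Link to interval estimation: a confidence interval for β₁ is β̂₁ ± t* × 0.2755, so SE sets the half-width per unit of t*.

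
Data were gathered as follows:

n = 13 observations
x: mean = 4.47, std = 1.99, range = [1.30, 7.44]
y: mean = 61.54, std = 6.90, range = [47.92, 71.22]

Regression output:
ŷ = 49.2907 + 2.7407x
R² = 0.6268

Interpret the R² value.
The model explains 62.68% of the variance in y (R² = 0.6268), leaving 37.32% unexplained; the fit is moderate.

The coefficient of determination R² is the fraction of the total variation in y that the fitted line accounts for.

Here R² = 0.6268:
- Explained: 62.68% of the variation in y
- Unexplained (residual): 100% − 62.68% = 37.32%
- Rule of thumb (below 0.3 weak; 0.3 to below 0.7 moderate; 0.7 and above strong) → moderate

Note: R² never decreases when predictors are added, so it should not be used alone to compare models of different size.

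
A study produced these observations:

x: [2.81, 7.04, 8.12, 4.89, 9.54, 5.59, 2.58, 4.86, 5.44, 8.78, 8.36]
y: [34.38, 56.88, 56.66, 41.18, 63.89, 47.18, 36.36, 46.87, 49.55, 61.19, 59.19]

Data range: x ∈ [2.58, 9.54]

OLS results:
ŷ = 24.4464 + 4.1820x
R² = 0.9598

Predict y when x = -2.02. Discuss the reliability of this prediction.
ŷ = 15.9988 (extrapolation — x = -2.02 lies outside [2.58, 9.54], so reliability is low).

Prediction calculation:
ŷ = 24.4464 + 4.1820 × (-2.02)
ŷ = 15.9988

Reliability:
- Data range: x ∈ [2.58, 9.54]
- Prediction point: x = -2.02 is 4.60 units below the observed range → this is EXTRAPOLATION, not interpolation

Why that matters here:
- Real relationships often flatten, saturate, or turn nonlinear at extremes
- R² describes fit only over the sampled x values; it says nothing about behaviour beyond them

A defensible statement: 'if the linear trend continued to x = -2.02, y would be about 15.9988' — the premise is untested.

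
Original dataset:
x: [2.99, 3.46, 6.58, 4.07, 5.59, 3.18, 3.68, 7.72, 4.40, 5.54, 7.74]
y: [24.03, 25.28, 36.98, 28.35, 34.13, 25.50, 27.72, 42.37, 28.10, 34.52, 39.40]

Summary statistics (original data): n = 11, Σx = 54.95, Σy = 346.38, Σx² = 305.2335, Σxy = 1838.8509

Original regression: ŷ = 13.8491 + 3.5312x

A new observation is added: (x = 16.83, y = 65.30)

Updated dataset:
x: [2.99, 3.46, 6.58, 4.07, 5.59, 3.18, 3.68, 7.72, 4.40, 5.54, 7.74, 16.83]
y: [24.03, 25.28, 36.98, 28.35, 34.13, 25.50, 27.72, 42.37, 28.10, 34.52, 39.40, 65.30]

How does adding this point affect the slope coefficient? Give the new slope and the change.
The slope changes from 3.5312 to 2.9872 (change of -0.5440, or -15.4%).

The new point has HIGH LEVERAGE: x = 16.83 is far from the original mean x̄ = 54.95/11 ≈ 5.00 (original range [2.99, 7.74]).

Step 1: Update the sums with the new point (n goes from 11 to 12)
Σx  = 54.95 + 16.83 = 71.78
Σy  = 346.38 + 65.30 = 411.68
Σx² = 305.2335 + 16.83² = 305.2335 + 283.2489 = 588.4824
Σxy = 1838.8509 + 16.83×65.30 = 1838.8509 + 1098.9990 = 2937.8499

Step 2: Recompute the slope with b₁ = (nΣxy − ΣxΣy) / (nΣx² − (Σx)²)
Numerator   = 12×2937.8499 − 71.78×411.68 = 35254.1988 − 29550.3904 = 5703.8084
Denominator = 12×588.4824 − 71.78² = 7061.7888 − 5152.3684 = 1909.4204
b₁(new) = 5703.8084 / 1909.4204 = 2.9872

(Same formula on the original sums: (11×1838.8509 − 54.95×346.38) / (11×305.2335 − 54.95²) = 1193.7789 / 338.0660 = 3.5312, matching the given fit.)

Step 3: Change in slope
Δβ₁ = 2.9872 − 3.5312 = -0.5440
Relative change = -0.5440 / 3.5312 × 100% = -15.4%
→ the slope decreases when the point is added.

Because the point sits below the extension of the original line at a high-leverage x, it tilts the fit down.
In practice: check such a point for data-entry or measurement error.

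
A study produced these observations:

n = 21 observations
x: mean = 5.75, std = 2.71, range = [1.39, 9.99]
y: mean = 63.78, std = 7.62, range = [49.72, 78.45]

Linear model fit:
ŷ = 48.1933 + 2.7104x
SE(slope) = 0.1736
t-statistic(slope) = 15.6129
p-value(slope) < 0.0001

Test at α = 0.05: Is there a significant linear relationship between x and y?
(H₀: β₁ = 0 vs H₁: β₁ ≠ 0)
p-value < 0.0001 < α = 0.05, so we reject H₀. The relationship is significant.

Hypothesis test for the slope coefficient:

H₀: β₁ = 0 (no linear relationship)
H₁: β₁ ≠ 0 (linear relationship exists)

Test statistic: t = β̂₁ / SE(β̂₁) = 2.7104 / 0.1736 = 15.6129

p < 0.0001: how often a slope estimate this far from 0 (in SE units) would arise by chance if β₁ were truly 0.

Decision rule: reject H₀ if p-value < α.
p-value < 0.0001 < α = 0.05 → reject H₀.

Conclusion: the linear association between x and y is significant at the 5% level.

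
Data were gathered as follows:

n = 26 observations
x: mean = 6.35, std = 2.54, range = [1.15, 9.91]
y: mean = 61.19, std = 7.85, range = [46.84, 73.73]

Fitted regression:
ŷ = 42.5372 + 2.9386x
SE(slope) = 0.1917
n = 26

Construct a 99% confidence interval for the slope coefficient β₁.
The 99% CI for β₁ is (2.4024, 3.4748)

Confidence interval for the slope:

The 99% CI for β₁ is: β̂₁ ± t*(α/2, n-2) × SE(β̂₁)

Step 1: Find critical t-value
- Confidence level = 0.99
- Degrees of freedom = n - 2 = 26 - 2 = 24
- t*(α/2, 24) = 2.7969

Step 2: Calculate margin of error
Margin = 2.7969 × 0.1917 = 0.5362

Step 3: Construct interval
CI = 2.9386 ± 0.5362
CI = (2.4024, 3.4748)

Interpretation: each one-unit increase in x is associated with a change in mean y of between 2.4024 and 3.4748, with 99% confidence.
Both endpoints are positive, so the data support a genuinely positive slope at this confidence level.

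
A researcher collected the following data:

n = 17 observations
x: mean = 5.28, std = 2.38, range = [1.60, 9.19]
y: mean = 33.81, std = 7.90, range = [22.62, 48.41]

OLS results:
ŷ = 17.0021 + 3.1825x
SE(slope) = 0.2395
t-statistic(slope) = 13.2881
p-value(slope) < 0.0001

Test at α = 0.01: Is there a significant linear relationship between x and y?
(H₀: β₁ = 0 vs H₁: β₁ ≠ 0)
p-value < 0.0001 < α = 0.01, so we reject H₀. The relationship is significant.

Hypothesis test for the slope coefficient:

H₀: β₁ = 0 (no linear relationship)
H₁: β₁ ≠ 0 (linear relationship exists)

Test statistic: t = β̂₁ / SE(β̂₁) = 3.1825 / 0.2395 = 13.2881

With df = 15, the two-sided p-value for |t| = 13.2881 is <0.0001.

Decision rule: reject H₀ if p-value < α.
p-value < 0.0001 < α = 0.01 → reject H₀.

There is sufficient evidence at the 1% significance level to conclude that a linear relationship exists between x and y.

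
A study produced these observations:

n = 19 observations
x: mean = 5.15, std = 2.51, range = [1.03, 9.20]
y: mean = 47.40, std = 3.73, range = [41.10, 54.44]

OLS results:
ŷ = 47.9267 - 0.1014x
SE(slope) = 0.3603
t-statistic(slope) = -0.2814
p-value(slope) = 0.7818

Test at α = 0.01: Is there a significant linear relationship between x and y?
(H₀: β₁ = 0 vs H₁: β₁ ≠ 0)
Since p-value = 0.7818 ≥ α = 0.01, fail to reject H₀ — the slope is not significantly different from 0.

Hypothesis test for the slope coefficient:

H₀: β₁ = 0 (no linear relationship)
H₁: β₁ ≠ 0 (linear relationship exists)

Test statistic: t = β̂₁ / SE(β̂₁) = -0.1014 / 0.3603 = -0.2814

p = 0.7818: how often a slope estimate this far from 0 (in SE units) would arise by chance if β₁ were truly 0.

Decision rule: reject H₀ if p-value < α.
p-value = 0.7818 ≥ α = 0.01 → fail to reject H₀.

At α = 0.01 the data do not provide convincing evidence of a nonzero slope.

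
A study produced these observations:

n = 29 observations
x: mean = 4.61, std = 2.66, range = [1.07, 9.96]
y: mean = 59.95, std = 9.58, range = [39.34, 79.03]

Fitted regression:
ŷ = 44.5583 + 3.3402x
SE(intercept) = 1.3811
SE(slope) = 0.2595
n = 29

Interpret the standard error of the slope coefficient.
SE(slope) = 0.2595 measures the uncertainty in the estimated slope. The coefficient is estimated precisely (SE/|β̂₁| = 7.8%).

What SE measures:
- The standard error quantifies the sampling variability of the coefficient estimate
- It is the estimated standard deviation of β̂₁ across hypothetical repeated samples of the same size
- Smaller SE → more precise estimate

Relative precision:
- SE / |β̂₁| = 0.2595 / 3.3402 = 7.8%
- Rule of thumb (under 20%: precise; 20% to under 50%: moderately precise; 50% or more: imprecise) → precise

Link to interval estimation: a confidence interval for β₁ is β̂₁ ± t* × 0.2595, so SE sets the half-width per unit of t*.

What drives SE(β̂₁): larger n (here n = 29) → smaller SE; wider spread of x values → smaller SE; more residual scatter → larger SE.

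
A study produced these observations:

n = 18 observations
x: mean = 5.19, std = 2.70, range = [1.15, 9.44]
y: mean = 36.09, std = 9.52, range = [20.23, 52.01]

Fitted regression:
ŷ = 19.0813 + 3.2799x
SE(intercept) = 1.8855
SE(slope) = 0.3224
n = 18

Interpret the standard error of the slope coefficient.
SE(slope) = 0.3224 measures the uncertainty in the estimated slope. The coefficient is estimated precisely (SE/|β̂₁| = 9.8%).

SE(β̂₁) = 0.3224 says: if we drew many samples of n = 18 from the same population and refit each time, the fitted slopes would scatter with a standard deviation of roughly 0.3224 around the true β₁.

Relative precision:
- SE / |β̂₁| = 0.3224 / 3.2799 = 9.8%
- Rule of thumb (under 20%: precise; 20% to under 50%: moderately precise; 50% or more: imprecise) → precise

Link to the t-test: t = β̂₁ / SE(β̂₁) = 3.2799 / 0.3224 = 10.1734, the statistic for H₀: β₁ = 0.

What drives SE(β̂₁): more residual scatter → larger SE.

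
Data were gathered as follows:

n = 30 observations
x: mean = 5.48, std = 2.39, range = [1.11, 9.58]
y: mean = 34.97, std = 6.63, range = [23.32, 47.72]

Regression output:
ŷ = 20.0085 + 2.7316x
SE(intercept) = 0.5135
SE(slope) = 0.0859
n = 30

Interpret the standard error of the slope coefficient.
SE(β̂₁) = 0.0859 is the estimated standard deviation of the slope estimate across repeated samples; relative to β̂₁ = 2.7316 that is 3.1%, a precise estimate.

What SE measures:
- The standard error quantifies the sampling variability of the coefficient estimate
- It is the estimated standard deviation of β̂₁ across hypothetical repeated samples of the same size
- Smaller SE → more precise estimate

Relative precision:
- SE / |β̂₁| = 0.0859 / 2.7316 = 3.1%
- Rule of thumb (under 20%: precise; 20% to under 50%: moderately precise; 50% or more: imprecise) → precise

Rough 95% range (±2 SE): 2.7316 ± 0.1718 → (2.5598, 2.9034).

What drives SE(β̂₁): more residual scatter → larger SE.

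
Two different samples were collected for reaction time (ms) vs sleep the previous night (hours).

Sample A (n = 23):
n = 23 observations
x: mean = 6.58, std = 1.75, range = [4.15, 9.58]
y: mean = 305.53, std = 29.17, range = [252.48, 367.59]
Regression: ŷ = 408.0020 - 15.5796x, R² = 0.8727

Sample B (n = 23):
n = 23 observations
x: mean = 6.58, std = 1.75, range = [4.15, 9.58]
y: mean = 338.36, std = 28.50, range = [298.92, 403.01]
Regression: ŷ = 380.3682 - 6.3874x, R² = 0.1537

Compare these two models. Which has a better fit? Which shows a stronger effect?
Model A has the better fit (R² = 0.8727 vs 0.1537). Model A shows the stronger effect (|β₁| = 15.5796 vs 6.3874).

Model Comparison:

Goodness of fit (R²):
- Model A: R² = 0.8727 → 87.27% of variance in reaction time explained
- Model B: R² = 0.1537 → 15.37% of variance in reaction time explained
- 0.8727 > 0.1537 → Model A has the better fit

Which has the larger per-hour effect? (|β₁|)
- Model A: β₁ = -15.5796 → predicted reaction time falls 15.5796 ms per additional hour of sleep
- Model B: β₁ = -6.3874 → predicted reaction time falls 6.3874 ms per additional hour of sleep
- |-15.5796| > |-6.3874| → Model A shows the stronger marginal effect

Notes:
- The two samples could reflect different populations, time periods, or measurement quality.
- R² measures how tightly points cluster around the line; β₁ measures how steep the line is — they answer different questions.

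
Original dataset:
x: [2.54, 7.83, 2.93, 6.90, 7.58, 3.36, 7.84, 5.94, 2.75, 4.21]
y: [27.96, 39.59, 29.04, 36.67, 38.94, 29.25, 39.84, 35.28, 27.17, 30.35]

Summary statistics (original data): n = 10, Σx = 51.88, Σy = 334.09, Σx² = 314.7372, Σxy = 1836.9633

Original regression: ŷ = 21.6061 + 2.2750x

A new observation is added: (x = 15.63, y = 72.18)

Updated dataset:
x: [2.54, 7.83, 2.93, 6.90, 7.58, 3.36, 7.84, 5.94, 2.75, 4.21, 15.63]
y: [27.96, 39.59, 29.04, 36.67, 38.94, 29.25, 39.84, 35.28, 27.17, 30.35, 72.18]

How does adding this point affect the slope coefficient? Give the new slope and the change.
New slope β₁ = 3.2600 versus 2.2750 before: a change of +0.9850 (+43.3%).

x = 15.63 lies well outside the original x-range [2.54, 7.84] (x̄ ≈ 5.19), so this observation has high leverage and can move the slope substantially.

Step 1: Update the sums with the new point (n goes from 10 to 11)
Σx  = 51.88 + 15.63 = 67.51
Σy  = 334.09 + 72.18 = 406.27
Σx² = 314.7372 + 15.63² = 314.7372 + 244.2969 = 559.0341
Σxy = 1836.9633 + 15.63×72.18 = 1836.9633 + 1128.1734 = 2965.1367

Step 2: Recompute the slope with b₁ = (nΣxy − ΣxΣy) / (nΣx² − (Σx)²)
Numerator   = 11×2965.1367 − 67.51×406.27 = 32616.5037 − 27427.2877 = 5189.2160
Denominator = 11×559.0341 − 67.51² = 6149.3751 − 4557.6001 = 1591.7750
b₁(new) = 5189.2160 / 1591.7750 = 3.2600

(Same formula on the original sums: (10×1836.9633 − 51.88×334.09) / (10×314.7372 − 51.88²) = 1037.0438 / 455.8376 = 2.2750, matching the given fit.)

Step 3: Change in slope
Δβ₁ = 3.2600 − 2.2750 = +0.9850
Relative change = +0.9850 / 2.2750 × 100% = +43.3%
→ the slope increases when the point is added.

A high-leverage point only changes the slope if it is off the original line; here y = 72.18 is above the original trend, so the slope increases.
In practice: refit with and without it and report both if conclusions differ.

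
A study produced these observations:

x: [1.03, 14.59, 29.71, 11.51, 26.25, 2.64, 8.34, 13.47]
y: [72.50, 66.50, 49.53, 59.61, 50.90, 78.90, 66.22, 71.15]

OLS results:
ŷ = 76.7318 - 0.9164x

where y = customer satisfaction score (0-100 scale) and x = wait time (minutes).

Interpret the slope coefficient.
On average, satisfaction score is about 0.9164 points lower for every extra minute of wait time.

The slope coefficient β₁ = -0.9164 represents the marginal effect of wait time on satisfaction score.

Interpretation:
- Wait time up by 1 minute → predicted satisfaction score decreases by 0.9164 points
- The effect is assumed constant over the observed range of x (linearity)
- The sign (−) gives the direction; the magnitude 0.9164 gives the size of the effect per minute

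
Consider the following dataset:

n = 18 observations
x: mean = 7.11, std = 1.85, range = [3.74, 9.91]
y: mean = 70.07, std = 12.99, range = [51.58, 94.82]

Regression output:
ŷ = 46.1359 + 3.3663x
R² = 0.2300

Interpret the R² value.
The model explains 23.00% of the variance in y (R² = 0.2300), leaving 77.00% unexplained; the fit is weak.

R² = 1 − SS_res/SS_tot compares the residual scatter to the total scatter of y about its mean.

Here R² = 0.2300:
- Explained: 23.00% of the variation in y
- Unexplained (residual): 100% − 23.00% = 77.00%
- Rule of thumb (below 0.3 weak; 0.3 to below 0.7 moderate; 0.7 and above strong) → weak

Equivalently, for simple linear regression R² = r², so |r| = √0.2300 ≈ 0.4796.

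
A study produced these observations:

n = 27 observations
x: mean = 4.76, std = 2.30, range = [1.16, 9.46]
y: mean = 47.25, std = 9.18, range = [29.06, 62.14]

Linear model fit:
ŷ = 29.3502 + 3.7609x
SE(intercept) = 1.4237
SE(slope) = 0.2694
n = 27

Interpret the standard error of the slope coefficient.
SE(β̂₁) = 0.2694 is the estimated standard deviation of the slope estimate across repeated samples; relative to β̂₁ = 3.7609 that is 7.2%, a precise estimate.

What SE measures:
- The standard error quantifies the sampling variability of the coefficient estimate
- It is the estimated standard deviation of β̂₁ across hypothetical repeated samples of the same size
- Smaller SE → more precise estimate

Relative precision:
- SE / |β̂₁| = 0.2694 / 3.7609 = 7.2%
- Rule of thumb (under 20%: precise; 20% to under 50%: moderately precise; 50% or more: imprecise) → precise

Link to the t-test: t = β̂₁ / SE(β̂₁) = 3.7609 / 0.2694 = 13.9603, the statistic for H₀: β₁ = 0.

What drives SE(β̂₁): more residual scatter → larger SE; wider spread of x values → smaller SE; larger n (here n = 27) → smaller SE.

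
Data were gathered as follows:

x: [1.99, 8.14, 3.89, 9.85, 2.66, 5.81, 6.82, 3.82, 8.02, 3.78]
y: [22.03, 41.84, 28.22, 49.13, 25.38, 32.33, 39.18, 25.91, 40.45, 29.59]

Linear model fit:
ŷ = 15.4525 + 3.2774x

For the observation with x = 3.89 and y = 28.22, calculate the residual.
Residual = 0.0184

The residual is the difference between the actual value and the predicted value:

Residual = y - ŷ

Step 1: Calculate predicted value
ŷ = 15.4525 + 3.2774 × 3.89
ŷ = 28.2016

Step 2: Calculate residual
Residual = 28.22 - 28.2016
Residual = 0.0184

Sign check: y > ŷ, so the point is above the line and the fit underestimates here.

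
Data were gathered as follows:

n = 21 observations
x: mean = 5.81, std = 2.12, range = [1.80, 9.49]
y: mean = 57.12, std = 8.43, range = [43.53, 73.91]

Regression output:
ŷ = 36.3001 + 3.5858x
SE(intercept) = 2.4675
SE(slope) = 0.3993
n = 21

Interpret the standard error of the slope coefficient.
SE(β̂₁) = 0.3993 is the estimated standard deviation of the slope estimate across repeated samples; relative to β̂₁ = 3.5858 that is 11.1%, a precise estimate.

What SE measures:
- The standard error quantifies the sampling variability of the coefficient estimate
- It is the estimated standard deviation of β̂₁ across hypothetical repeated samples of the same size
- Smaller SE → more precise estimate

Relative precision:
- SE / |β̂₁| = 0.3993 / 3.5858 = 11.1%
- Rule of thumb (under 20%: precise; 20% to under 50%: moderately precise; 50% or more: imprecise) → precise

Rough 95% range (±2 SE): 3.5858 ± 0.7986 → (2.7872, 4.3844).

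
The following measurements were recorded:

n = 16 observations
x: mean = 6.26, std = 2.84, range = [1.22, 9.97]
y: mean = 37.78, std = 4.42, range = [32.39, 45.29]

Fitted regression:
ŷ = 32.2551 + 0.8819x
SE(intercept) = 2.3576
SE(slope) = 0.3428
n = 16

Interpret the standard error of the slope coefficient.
SE(β̂₁) = 0.3428 is the estimated standard deviation of the slope estimate across repeated samples; relative to β̂₁ = 0.8819 that is 38.9%, a moderately precise estimate.

SE(β̂₁) = s / √Sxx, where s is the residual standard deviation and Sxx = Σ(x − x̄)². It is the yardstick for how far β̂₁ = 0.8819 could plausibly be from the true slope.

Relative precision:
- SE / |β̂₁| = 0.3428 / 0.8819 = 38.9%
- Rule of thumb (under 20%: precise; 20% to under 50%: moderately precise; 50% or more: imprecise) → moderately precise

Link to interval estimation: a confidence interval for β₁ is β̂₁ ± t* × 0.3428, so SE sets the half-width per unit of t*.

What drives SE(β̂₁): more residual scatter → larger SE; larger n (here n = 16) → smaller SE; wider spread of x values → smaller SE.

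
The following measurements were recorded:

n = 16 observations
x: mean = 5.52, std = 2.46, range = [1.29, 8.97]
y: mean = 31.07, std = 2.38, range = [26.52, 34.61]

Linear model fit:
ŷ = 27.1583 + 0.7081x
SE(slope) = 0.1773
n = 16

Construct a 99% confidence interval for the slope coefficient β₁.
The 99% CI for β₁ is (0.1803, 1.2359)

Confidence interval for the slope:

The 99% CI for β₁ is: β̂₁ ± t*(α/2, n-2) × SE(β̂₁)

Step 1: Find critical t-value
- Confidence level = 0.99
- Degrees of freedom = n - 2 = 16 - 2 = 14
- t*(α/2, 14) = 2.9768

Step 2: Calculate margin of error
Margin = 2.9768 × 0.1773 = 0.5278

Step 3: Construct interval
CI = 0.7081 ± 0.5278
CI = (0.1803, 1.2359)

Interpretation: We are 99% confident that the true slope β₁ lies between 0.1803 and 1.2359.
Both endpoints are positive, so the data support a genuinely positive slope at this confidence level.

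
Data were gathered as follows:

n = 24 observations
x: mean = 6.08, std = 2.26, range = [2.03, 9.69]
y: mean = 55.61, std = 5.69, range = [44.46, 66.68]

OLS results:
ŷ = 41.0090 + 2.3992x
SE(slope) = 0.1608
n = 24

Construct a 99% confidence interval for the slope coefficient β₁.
The 99% CI for β₁ is (1.9459, 2.8525)

Confidence interval for the slope:

The 99% CI for β₁ is: β̂₁ ± t*(α/2, n-2) × SE(β̂₁)

Step 1: Find critical t-value
- Confidence level = 0.99
- Degrees of freedom = n - 2 = 24 - 2 = 22
- t*(α/2, 22) = 2.8188

Step 2: Calculate margin of error
Margin = 2.8188 × 0.1608 = 0.4533

Step 3: Construct interval
CI = 2.3992 ± 0.4533
CI = (1.9459, 2.8525)

Interpretation: intervals built this way capture the true β₁ in 99% of repeated samples; here the plausible range for the per-unit effect of x on y is 1.9459 to 2.8525.
Both endpoints are positive, so the data support a genuinely positive slope at this confidence level.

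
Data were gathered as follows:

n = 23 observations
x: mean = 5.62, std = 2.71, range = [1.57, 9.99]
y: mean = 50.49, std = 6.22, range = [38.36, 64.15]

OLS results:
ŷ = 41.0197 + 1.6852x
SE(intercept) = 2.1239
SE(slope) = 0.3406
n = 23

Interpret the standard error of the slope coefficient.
SE(β̂₁) = 0.3406 is the estimated standard deviation of the slope estimate across repeated samples; relative to β̂₁ = 1.6852 that is 20.2%, a moderately precise estimate.

SE(β̂₁) = s / √Sxx, where s is the residual standard deviation and Sxx = Σ(x − x̄)². It is the yardstick for how far β̂₁ = 1.6852 could plausibly be from the true slope.

Relative precision:
- SE / |β̂₁| = 0.3406 / 1.6852 = 20.2%
- Rule of thumb (under 20%: precise; 20% to under 50%: moderately precise; 50% or more: imprecise) → moderately precise

Link to interval estimation: a confidence interval for β₁ is β̂₁ ± t* × 0.3406, so SE sets the half-width per unit of t*.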